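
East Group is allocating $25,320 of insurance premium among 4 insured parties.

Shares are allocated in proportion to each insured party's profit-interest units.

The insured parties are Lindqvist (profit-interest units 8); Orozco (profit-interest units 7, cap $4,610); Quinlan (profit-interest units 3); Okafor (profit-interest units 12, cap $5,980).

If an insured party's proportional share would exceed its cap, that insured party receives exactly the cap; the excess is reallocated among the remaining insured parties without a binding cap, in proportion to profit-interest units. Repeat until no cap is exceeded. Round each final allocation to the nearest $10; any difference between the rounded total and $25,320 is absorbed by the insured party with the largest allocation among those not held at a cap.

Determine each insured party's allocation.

Total profit-interest units = 30.
Proportional shares (ignoring caps): Lindqvist 6,752.00; Orozco 5,908.00; Quinlan 2,532.00; Okafor 10,128.00.
Held at cap: Orozco ($4,610), Okafor ($5,980); residual $14,730 reallocated over remaining profit-interest units 11.
Shares after redistribution: Lindqvist 10,712.73 → $10,710; Quinlan 4,017.27 → $4,020.

Lindqvist: $10,710 | Orozco: $4,610 | Quinlan: $4,020 | Okafor: $5,980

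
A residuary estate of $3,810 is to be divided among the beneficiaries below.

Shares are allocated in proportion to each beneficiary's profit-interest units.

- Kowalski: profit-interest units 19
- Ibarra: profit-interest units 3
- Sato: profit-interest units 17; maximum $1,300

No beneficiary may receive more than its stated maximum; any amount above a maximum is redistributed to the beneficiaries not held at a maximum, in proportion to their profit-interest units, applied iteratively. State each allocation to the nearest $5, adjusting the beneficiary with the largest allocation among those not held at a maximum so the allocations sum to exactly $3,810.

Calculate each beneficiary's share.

Sum of profit-interest units: 39.
Proportional shares (ignoring caps): Kowalski 1,856.15; Ibarra 293.08; Sato 1,660.77.
Held at cap: Sato ($1,300); residual $2,510 reallocated over remaining profit-interest units 22.
Remaining shares: Kowalski 2,167.73 → $2,170; Ibarra 342.27 → $340.

Kowalski: $2,170 · Ibarra: $340 · Sato: $1,300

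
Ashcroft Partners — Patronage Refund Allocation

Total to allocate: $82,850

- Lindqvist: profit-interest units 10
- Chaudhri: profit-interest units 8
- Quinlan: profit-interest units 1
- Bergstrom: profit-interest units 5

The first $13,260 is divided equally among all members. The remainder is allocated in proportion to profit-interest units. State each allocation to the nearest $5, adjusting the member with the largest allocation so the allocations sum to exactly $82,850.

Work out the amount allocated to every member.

Lindqvist: $32,310; Chaudhri: $26,510; Quinlan: $6,215; Bergstrom: $17,815

First tranche $13,260 split equally: $3,315 each.
Remainder $69,590 by profit-interest units (total 24): Lindqvist 28,995.83 → $28,995; Chaudhri 23,196.67 → $23,195; Quinlan 2,899.58 → $2,900; Bergstrom 14,497.92 → $14,500.
Totals: Lindqvist $3,315 + $28,995 = $32,310; Chaudhri $3,315 + $23,195 = $26,510; Quinlan $3,315 + $2,900 = $6,215; Bergstrom $3,315 + $14,500 = $17,815.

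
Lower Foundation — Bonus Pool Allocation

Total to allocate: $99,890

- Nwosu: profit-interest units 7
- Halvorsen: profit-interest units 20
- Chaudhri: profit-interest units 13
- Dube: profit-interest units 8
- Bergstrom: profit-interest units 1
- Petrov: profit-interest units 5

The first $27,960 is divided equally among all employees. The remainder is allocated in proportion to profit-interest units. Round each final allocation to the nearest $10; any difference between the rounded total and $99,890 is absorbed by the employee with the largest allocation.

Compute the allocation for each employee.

Equal tier: $27,960 ÷ 6 = $4,660 apiece.
Remainder $71,930 by profit-interest units (total 54): Nwosu 9,324.26 → $9,320; Halvorsen 26,640.74 → $26,640; Chaudhri 17,316.48 → $17,320; Dube 10,656.30 → $10,660; Bergstrom 1,332.04 → $1,330; Petrov 6,660.19 → $6,660.
Totals: Nwosu $4,660 + $9,320 = $13,980; Halvorsen $4,660 + $26,640 = $31,300; Chaudhri $4,660 + $17,320 = $21,980; Dube $4,660 + $10,660 = $15,320; Bergstrom $4,660 + $1,330 = $5,990; Petrov $4,660 + $6,660 = $11,320.

Nwosu: $13,980 · Halvorsen: $31,300 · Chaudhri: $21,980 · Dube: $15,320 · Bergstrom: $5,990 · Petrov: $11,320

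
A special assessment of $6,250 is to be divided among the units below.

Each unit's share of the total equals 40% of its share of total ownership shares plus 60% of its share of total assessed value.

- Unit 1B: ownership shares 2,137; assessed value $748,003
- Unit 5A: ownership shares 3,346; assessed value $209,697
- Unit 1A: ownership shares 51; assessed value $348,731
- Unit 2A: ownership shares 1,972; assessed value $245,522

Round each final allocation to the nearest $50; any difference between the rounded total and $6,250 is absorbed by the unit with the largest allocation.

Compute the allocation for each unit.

Unit 1B: $2,550; Unit 5A: $1,600; Unit 1A: $850; Unit 2A: $1,250

Totals — ownership shares 7,506, assessed value 1,551,953.
Blended shares (40% ownership shares + 60% assessed value): Unit 1B 0.4031; Unit 5A 0.2594; Unit 1A 0.1375; Unit 2A 0.2000.
Proportional shares: Unit 1B 2,519.17; Unit 5A 1,621.13; Unit 1A 859.63; Unit 2A 1,250.07.
After rounding ($50): Unit 1B $2,500; Unit 5A $1,600; Unit 1A $850; Unit 2A $1,250. Sum = $6,200.
Difference $6,250 − $6,200 = +$50 applied to largest allocation (Unit 1B): Unit 1B becomes $2,550.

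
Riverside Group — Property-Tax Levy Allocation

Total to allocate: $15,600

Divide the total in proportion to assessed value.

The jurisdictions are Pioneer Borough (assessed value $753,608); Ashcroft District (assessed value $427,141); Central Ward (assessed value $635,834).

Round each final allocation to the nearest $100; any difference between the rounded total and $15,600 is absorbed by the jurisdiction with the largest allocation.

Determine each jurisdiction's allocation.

Pioneer Borough: $6,400; Ashcroft District: $3,700; Central Ward: $5,500

Sum of assessed value: 1,816,583.
Pro-rata amounts: Pioneer Borough 753,608/1,816,583 × $15,600 = 6,471.65; Ashcroft District 427,141/1,816,583 × $15,600 = 3,668.10; Central Ward 635,834/1,816,583 × $15,600 = 5,460.26.
After rounding ($100): Pioneer Borough $6,500; Ashcroft District $3,700; Central Ward $5,500. Sum = $15,700.
Difference $15,600 − $15,700 = −$100 applied to largest allocation (Pioneer Borough): Pioneer Borough becomes $6,400.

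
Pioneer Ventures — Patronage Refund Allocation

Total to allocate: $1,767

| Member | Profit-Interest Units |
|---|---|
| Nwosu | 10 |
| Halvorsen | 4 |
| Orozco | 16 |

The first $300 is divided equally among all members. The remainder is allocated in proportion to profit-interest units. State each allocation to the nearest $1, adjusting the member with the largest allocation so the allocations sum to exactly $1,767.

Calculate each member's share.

Equal tier: $300 ÷ 3 = $100 apiece.
Remainder $1,467 by profit-interest units (total 30): Nwosu 489.00 → $489; Halvorsen 195.60 → $196; Orozco 782.40 → $782.
Totals: Nwosu $100 + $489 = $589; Halvorsen $100 + $196 = $296; Orozco $100 + $782 = $882.

Nwosu: $589 · Halvorsen: $296 · Orozco: $882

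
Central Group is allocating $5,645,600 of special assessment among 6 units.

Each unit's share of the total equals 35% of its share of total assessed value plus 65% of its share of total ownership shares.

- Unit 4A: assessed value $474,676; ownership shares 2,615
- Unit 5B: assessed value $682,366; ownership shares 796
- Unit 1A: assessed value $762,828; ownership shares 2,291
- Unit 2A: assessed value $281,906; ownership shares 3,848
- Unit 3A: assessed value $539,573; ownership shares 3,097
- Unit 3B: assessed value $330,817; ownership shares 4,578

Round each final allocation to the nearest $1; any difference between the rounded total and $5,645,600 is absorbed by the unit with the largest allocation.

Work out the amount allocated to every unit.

Unit 4A: $862,406; Unit 5B: $608,466; Unit 1A: $978,715; Unit 2A: $1,001,100; Unit 3A: $1,006,833; Unit 3B: $1,188,080

Totals — assessed value 3,072,166, ownership shares 17,225.
Composite weights (35% assessed value + 65% ownership shares): Unit 4A 0.1528; Unit 5B 0.1078; Unit 1A 0.1734; Unit 2A 0.1773; Unit 3A 0.1783; Unit 3B 0.2104.
Unrounded shares: Unit 4A 862,406.32; Unit 5B 608,466.15; Unit 1A 978,714.87; Unit 2A 1,001,100.42; Unit 3A 1,006,832.87; Unit 3B 1,188,079.37.
After rounding ($1): Unit 4A $862,406; Unit 5B $608,466; Unit 1A $978,715; Unit 2A $1,001,100; Unit 3A $1,006,833; Unit 3B $1,188,079. Sum = $5,645,599.
Difference $5,645,600 − $5,645,599 = +$1 applied to largest allocation (Unit 3B): Unit 3B becomes $1,188,080.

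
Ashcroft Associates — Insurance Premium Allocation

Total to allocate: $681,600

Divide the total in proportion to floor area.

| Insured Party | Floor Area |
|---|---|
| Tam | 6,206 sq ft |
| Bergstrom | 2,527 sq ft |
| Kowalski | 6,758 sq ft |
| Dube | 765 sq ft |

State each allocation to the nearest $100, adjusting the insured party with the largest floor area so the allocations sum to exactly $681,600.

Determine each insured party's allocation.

Floor area total: 16,256.
Pro-rata amounts: Tam 6,206/16,256 × $681,600 = 260,212.20; Bergstrom 2,527/16,256 × $681,600 = 105,954.92; Kowalski 6,758/16,256 × $681,600 = 283,357.09; Dube 765/16,256 × $681,600 = 32,075.79.
At nearest $100: Tam $260,200; Bergstrom $106,000; Kowalski $283,400; Dube $32,100. Sum = $681,700.
Difference $681,600 − $681,700 = −$100 applied to largest floor area (Kowalski): Kowalski becomes $283,300.

Tam: $260,200 | Bergstrom: $106,000 | Kowalski: $283,300 | Dube: $32,100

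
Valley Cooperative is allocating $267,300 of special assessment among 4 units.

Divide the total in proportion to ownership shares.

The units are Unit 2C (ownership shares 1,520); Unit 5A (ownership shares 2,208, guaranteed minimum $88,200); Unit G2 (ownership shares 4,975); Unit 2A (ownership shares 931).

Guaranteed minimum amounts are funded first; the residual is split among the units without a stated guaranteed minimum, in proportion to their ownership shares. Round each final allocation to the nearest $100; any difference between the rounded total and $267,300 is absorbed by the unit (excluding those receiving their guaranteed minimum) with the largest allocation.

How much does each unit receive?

Unit 2C: $36,700; Unit 5A: $88,200; Unit G2: $119,900; Unit 2A: $22,500

Minimums first: Unit 5A $88,200. Balance $179,100.
Balance split over remaining ownership shares 7,426: Unit 2C 36,659.31 → $36,700; Unit G2 119,986.87 → $120,000; Unit 2A 22,453.82 → $22,500.
Rounding difference −$100 applied to Unit G2 → $119,900.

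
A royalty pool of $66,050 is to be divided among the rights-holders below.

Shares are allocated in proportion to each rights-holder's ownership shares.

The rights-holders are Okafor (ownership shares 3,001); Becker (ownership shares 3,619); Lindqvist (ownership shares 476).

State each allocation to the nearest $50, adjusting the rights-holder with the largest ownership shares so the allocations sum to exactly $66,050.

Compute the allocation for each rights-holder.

Okafor: $27,950; Becker: $33,650; Lindqvist: $4,450

Sum of ownership shares: 7,096.
Proportional shares: Okafor 3,001/7,096 × $66,050 = 27,933.49; Becker 3,619/7,096 × $66,050 = 33,685.87; Lindqvist 476/7,096 × $66,050 = 4,430.64.
Rounded to nearest $50: Okafor $27,950; Becker $33,700; Lindqvist $4,450. Sum = $66,100.
Difference $66,050 − $66,100 = −$50 applied to largest ownership shares (Becker): Becker becomes $33,650.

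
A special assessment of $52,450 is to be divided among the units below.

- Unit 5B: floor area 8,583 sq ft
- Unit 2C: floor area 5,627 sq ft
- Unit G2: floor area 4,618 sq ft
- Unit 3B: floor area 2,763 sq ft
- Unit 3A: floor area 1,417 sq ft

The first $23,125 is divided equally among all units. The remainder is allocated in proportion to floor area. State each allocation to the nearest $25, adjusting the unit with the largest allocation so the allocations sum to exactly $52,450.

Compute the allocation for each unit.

Equal tier: $23,125 ÷ 5 = $4,625 apiece.
Remainder $29,325 by floor area (total 23,008): Unit 5B 10,939.52 → $10,950; Unit 2C 7,171.93 → $7,175; Unit G2 5,885.90 → $5,875; Unit 3B 3,521.60 → $3,525; Unit 3A 1,806.05 → $1,800.
Totals: Unit 5B $4,625 + $10,950 = $15,575; Unit 2C $4,625 + $7,175 = $11,800; Unit G2 $4,625 + $5,875 = $10,500; Unit 3B $4,625 + $3,525 = $8,150; Unit 3A $4,625 + $1,800 = $6,425.

Unit 5B: $15,575 | Unit 2C: $11,800 | Unit G2: $10,500 | Unit 3B: $8,150 | Unit 3A: $6,425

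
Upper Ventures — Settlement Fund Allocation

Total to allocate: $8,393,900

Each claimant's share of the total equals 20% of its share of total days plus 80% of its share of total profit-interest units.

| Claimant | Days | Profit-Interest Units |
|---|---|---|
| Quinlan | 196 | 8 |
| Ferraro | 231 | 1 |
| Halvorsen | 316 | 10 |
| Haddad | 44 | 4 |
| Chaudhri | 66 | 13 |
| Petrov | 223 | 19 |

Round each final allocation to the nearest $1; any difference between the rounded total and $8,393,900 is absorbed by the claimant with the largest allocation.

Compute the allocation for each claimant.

Quinlan: $1,282,545 · Ferraro: $482,500 · Halvorsen: $1,713,956 · Haddad: $557,021 · Chaudhri: $1,690,184 · Petrov: $2,667,694

Totals — days 1,076, profit-interest units 55.
Composite weights (20% days + 80% profit-interest units): Quinlan 0.1528; Ferraro 0.0575; Halvorsen 0.2042; Haddad 0.0664; Chaudhri 0.2014; Petrov 0.3178.
Raw shares: Quinlan 1,282,544.80; Ferraro 482,500.32; Halvorsen 1,713,955.52; Haddad 557,021.36; Chaudhri 1,690,183.68; Petrov 2,667,694.32.
Rounded to nearest $1: Quinlan $1,282,545; Ferraro $482,500; Halvorsen $1,713,956; Haddad $557,021; Chaudhri $1,690,184; Petrov $2,667,694. Sum = $8,393,900.
Sum already equals the total — no adjustment.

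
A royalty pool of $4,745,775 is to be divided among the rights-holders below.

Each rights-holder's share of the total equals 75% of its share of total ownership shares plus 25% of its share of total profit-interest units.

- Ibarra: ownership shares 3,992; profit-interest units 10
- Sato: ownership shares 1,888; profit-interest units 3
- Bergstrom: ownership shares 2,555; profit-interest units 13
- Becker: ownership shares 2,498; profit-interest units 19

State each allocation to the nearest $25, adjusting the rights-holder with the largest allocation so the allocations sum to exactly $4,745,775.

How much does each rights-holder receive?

Totals — ownership shares 10,933, profit-interest units 45.
Combined weights (75% ownership shares + 25% profit-interest units): Ibarra 0.3294; Sato 0.1462; Bergstrom 0.2475; Becker 0.2769.
Unrounded shares: Ibarra 1,563,283.76; Sato 693,750.73; Bergstrom 1,174,552.42; Becker 1,314,188.09.
Rounded to nearest $25: Ibarra $1,563,275; Sato $693,750; Bergstrom $1,174,550; Becker $1,314,200. Sum = $4,745,775.
Rounded total matches; no reconciliation needed.

Ibarra: $1,563,275; Sato: $693,750; Bergstrom: $1,174,550; Becker: $1,314,200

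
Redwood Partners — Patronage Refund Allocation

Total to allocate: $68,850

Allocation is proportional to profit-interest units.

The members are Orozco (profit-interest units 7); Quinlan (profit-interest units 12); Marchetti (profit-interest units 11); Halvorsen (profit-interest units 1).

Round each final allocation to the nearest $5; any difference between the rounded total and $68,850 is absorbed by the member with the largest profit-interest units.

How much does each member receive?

Orozco: $15,545; Quinlan: $26,655; Marchetti: $24,430; Halvorsen: $2,220

Sum of profit-interest units: 31.
Proportional shares: Orozco 7/31 × $68,850 = 15,546.77; Quinlan 12/31 × $68,850 = 26,651.61; Marchetti 11/31 × $68,850 = 24,430.65; Halvorsen 1/31 × $68,850 = 2,220.97.
At nearest $5: Orozco $15,545; Quinlan $26,650; Marchetti $24,430; Halvorsen $2,220. Sum = $68,845.
Difference $68,850 − $68,845 = +$5 applied to largest profit-interest units (Quinlan): Quinlan becomes $26,655.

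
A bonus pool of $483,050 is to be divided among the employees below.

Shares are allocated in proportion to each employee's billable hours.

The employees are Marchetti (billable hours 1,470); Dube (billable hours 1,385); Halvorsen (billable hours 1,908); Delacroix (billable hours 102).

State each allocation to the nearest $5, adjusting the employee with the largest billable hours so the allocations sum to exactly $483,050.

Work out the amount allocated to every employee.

Marchetti: $145,960 · Dube: $137,520 · Halvorsen: $189,440 · Delacroix: $10,130

Billable hours total: 4,865.
Unrounded shares: Marchetti 1,470/4,865 × $483,050 = 145,957.55; Dube 1,385/4,865 × $483,050 = 137,517.83; Halvorsen 1,908/4,865 × $483,050 = 189,446.95; Delacroix 102/4,865 × $483,050 = 10,127.67.
Rounded to nearest $5: Marchetti $145,960; Dube $137,520; Halvorsen $189,445; Delacroix $10,130. Sum = $483,055.
Difference $483,050 − $483,055 = −$5 applied to largest billable hours (Halvorsen): Halvorsen becomes $189,440.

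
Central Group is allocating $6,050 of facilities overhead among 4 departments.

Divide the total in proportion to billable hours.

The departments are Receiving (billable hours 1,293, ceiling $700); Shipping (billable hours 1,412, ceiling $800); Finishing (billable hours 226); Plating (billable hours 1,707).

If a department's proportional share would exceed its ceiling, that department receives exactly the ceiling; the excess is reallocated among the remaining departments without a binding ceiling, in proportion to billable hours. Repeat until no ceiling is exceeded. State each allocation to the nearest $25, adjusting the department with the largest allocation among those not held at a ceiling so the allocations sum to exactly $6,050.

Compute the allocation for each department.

Receiving: $700 | Shipping: $800 | Finishing: $525 | Plating: $4,025

Total billable hours = 4,638.
Proportional shares (ignoring caps): Receiving 1,686.64; Shipping 1,841.87; Finishing 294.80; Plating 2,226.68.
Capped: Receiving ($700), Shipping ($800); balance $4,550 reallocated over remaining billable hours 1,933.
Remaining shares: Finishing 531.97 → $525; Plating 4,018.03 → $4,025.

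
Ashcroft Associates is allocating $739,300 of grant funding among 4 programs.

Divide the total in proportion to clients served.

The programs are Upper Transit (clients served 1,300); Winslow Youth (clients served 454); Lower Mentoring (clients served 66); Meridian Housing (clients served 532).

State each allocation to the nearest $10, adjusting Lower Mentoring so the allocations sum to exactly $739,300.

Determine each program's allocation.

Sum of clients served: 2,352.
Unrounded shares: Upper Transit 1,300/2,352 × $739,300 = 408,626.70; Winslow Youth 454/2,352 × $739,300 = 142,705.02; Lower Mentoring 66/2,352 × $739,300 = 20,745.66; Meridian Housing 532/2,352 × $739,300 = 167,222.62.
At nearest $10: Upper Transit $408,630; Winslow Youth $142,710; Lower Mentoring $20,750; Meridian Housing $167,220. Sum = $739,310.
Difference $739,300 − $739,310 = −$10 applied to Lower Mentoring: Lower Mentoring becomes $20,740.

Upper Transit: $408,630 · Winslow Youth: $142,710 · Lower Mentoring: $20,740 · Meridian Housing: $167,220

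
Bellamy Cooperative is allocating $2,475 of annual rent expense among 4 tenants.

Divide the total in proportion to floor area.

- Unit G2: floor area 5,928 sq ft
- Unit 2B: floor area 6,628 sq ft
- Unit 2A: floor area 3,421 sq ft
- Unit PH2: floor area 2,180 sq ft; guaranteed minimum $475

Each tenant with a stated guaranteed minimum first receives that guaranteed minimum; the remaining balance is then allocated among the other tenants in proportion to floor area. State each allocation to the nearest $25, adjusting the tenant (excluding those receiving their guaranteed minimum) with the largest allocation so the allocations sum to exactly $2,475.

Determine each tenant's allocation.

Fund the minimums — Unit PH2 $475. Remaining pool $2,000.
Remaining pool split over remaining floor area 15,977: Unit G2 742.07 → $750; Unit 2B 829.69 → $825; Unit 2A 428.24 → $425.

Unit G2: $750; Unit 2B: $825; Unit 2A: $425; Unit PH2: $475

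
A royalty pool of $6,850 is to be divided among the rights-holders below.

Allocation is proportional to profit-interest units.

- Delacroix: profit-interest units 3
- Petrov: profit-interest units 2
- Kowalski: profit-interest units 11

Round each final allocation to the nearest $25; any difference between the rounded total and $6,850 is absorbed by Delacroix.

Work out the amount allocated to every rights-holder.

Total profit-interest units = 16.
Proportional shares: Delacroix 3/16 × $6,850 = 1,284.38; Petrov 2/16 × $6,850 = 856.25; Kowalski 11/16 × $6,850 = 4,709.38.
After rounding ($25): Delacroix $1,275; Petrov $850; Kowalski $4,700. Sum = $6,825.
Difference $6,850 − $6,825 = +$25 applied to Delacroix: Delacroix becomes $1,300.

Delacroix: $1,300 · Petrov: $850 · Kowalski: $4,700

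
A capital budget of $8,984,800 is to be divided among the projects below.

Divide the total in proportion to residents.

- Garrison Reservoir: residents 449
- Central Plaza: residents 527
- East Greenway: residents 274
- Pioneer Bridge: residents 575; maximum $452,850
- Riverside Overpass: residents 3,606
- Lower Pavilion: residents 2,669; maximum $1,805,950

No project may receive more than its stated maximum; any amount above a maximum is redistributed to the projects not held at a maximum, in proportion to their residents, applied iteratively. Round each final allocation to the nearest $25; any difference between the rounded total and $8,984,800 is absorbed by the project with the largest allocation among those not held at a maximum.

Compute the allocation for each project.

Garrison Reservoir: $621,900; Central Plaza: $729,950; East Greenway: $379,525; Pioneer Bridge: $452,850; Riverside Overpass: $4,994,625; Lower Pavilion: $1,805,950

Sum of residents: 8,100.
Proportional shares (ignoring caps): Garrison Reservoir 498,046.32; Central Plaza 584,566.62; East Greenway 303,930.27; Pioneer Bridge 637,809.88; Riverside Overpass 3,999,899.85; Lower Pavilion 2,960,547.06.
Capped: Pioneer Bridge ($452,850), Lower Pavilion ($1,805,950); balance $6,726,000 reallocated over remaining residents 4,856.
Shares after redistribution: Garrison Reservoir 621,905.68 → $621,900; Central Plaza 729,942.75 → $729,950; East Greenway 379,514.83 → $379,525; Riverside Overpass 4,994,636.74 → $4,994,625.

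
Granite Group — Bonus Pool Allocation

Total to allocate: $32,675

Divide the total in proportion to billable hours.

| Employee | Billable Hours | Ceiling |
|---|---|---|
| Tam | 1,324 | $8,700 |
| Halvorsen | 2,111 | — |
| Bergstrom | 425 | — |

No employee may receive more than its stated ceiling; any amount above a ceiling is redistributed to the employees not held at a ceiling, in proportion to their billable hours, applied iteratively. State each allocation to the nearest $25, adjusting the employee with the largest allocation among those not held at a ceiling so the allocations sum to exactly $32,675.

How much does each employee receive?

Tam: $8,700 | Halvorsen: $19,950 | Bergstrom: $4,025

Billable hours total: 3,860.
Proportional shares (ignoring caps): Tam 11,207.69; Halvorsen 17,869.67; Bergstrom 3,597.64.
Capped: Tam ($8,700); residual $23,975 reallocated over remaining billable hours 2,536.
Redistributed shares: Halvorsen 19,957.11 → $19,950; Bergstrom 4,017.89 → $4,025.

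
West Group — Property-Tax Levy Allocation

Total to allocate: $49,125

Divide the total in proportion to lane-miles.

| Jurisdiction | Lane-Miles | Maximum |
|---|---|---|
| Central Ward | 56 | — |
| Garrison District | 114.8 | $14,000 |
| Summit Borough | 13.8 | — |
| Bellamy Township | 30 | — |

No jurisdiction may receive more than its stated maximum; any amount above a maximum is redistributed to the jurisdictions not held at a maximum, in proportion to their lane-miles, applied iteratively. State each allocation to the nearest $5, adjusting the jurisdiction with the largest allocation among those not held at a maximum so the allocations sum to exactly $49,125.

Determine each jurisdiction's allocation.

Lane-miles total: 214.6.
Unconstrained shares: Central Ward 12,819.20; Garrison District 26,279.36; Summit Borough 3,159.02; Bellamy Township 6,867.43.
Capped: Garrison District ($14,000); residual $35,125 reallocated over remaining lane-miles 99.8.
Remaining shares: Central Ward 19,709.42 → $19,710; Summit Borough 4,856.96 → $4,855; Bellamy Township 10,558.62 → $10,560.

Central Ward: $19,710 · Garrison District: $14,000 · Summit Borough: $4,855 · Bellamy Township: $10,560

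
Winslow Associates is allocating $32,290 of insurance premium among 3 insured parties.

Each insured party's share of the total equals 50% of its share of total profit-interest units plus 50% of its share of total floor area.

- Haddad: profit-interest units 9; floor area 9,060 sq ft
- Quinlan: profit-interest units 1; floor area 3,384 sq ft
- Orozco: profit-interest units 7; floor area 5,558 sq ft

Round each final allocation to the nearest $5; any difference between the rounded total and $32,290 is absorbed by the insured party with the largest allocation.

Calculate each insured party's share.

Totals — profit-interest units 17, floor area 18,002.
Blended shares (50% profit-interest units + 50% floor area): Haddad 0.5163; Quinlan 0.1234; Orozco 0.3603.
Unrounded shares: Haddad 16,672.77; Quinlan 3,984.63; Orozco 11,632.60.
Rounded to nearest $5: Haddad $16,675; Quinlan $3,985; Orozco $11,635. Sum = $32,295.
Difference $32,290 − $32,295 = −$5 applied to largest allocation (Haddad): Haddad becomes $16,670.

Haddad: $16,670 · Quinlan: $3,985 · Orozco: $11,635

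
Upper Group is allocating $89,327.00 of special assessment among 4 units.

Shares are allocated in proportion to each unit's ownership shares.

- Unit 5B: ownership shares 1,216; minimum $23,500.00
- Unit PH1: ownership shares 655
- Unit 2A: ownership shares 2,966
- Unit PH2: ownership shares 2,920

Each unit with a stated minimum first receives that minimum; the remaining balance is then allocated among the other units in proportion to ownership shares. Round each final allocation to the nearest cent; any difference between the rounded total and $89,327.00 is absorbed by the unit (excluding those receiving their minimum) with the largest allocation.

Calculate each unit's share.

Unit 5B: $23,500.00 | Unit PH1: $6,591.76 | Unit 2A: $29,849.08 | Unit PH2: $29,386.16

Fund the minimums — Unit 5B $23,500.00. Balance $65,827.00.
Balance split over remaining ownership shares 6,541: Unit PH1 6,591.7574 → $6,591.76; Unit 2A 29,849.0876 → $29,849.09; Unit PH2 29,386.15502 → $29,386.16.
Rounding difference −$0.01 applied to Unit 2A → $29,849.08.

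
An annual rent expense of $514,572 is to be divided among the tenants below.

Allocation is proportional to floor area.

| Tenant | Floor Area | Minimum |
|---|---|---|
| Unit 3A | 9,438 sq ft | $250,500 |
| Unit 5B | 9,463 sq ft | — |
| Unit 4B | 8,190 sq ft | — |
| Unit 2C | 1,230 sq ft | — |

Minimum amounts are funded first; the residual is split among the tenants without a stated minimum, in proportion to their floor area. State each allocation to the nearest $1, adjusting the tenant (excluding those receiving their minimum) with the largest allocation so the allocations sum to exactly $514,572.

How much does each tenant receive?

Fund the minimums — Unit 3A $250,500. Residual $264,072.
Residual split over remaining floor area 18,883: Unit 5B 132,336.67 → $132,337; Unit 4B 114,534.22 → $114,534; Unit 2C 17,201.11 → $17,201.

Unit 3A: $250,500 · Unit 5B: $132,337 · Unit 4B: $114,534 · Unit 2C: $17,201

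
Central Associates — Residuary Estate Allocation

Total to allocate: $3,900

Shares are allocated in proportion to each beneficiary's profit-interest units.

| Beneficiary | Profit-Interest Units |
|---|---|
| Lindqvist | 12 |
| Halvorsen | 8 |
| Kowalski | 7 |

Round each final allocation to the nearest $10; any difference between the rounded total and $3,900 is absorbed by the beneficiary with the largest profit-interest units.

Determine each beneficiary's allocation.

Profit-interest units total: 12 + 8 + 7 = 27.
Unrounded shares: Lindqvist 1,733.33; Halvorsen 1,155.56; Kowalski 1,011.11.
At nearest $10: Lindqvist $1,730; Halvorsen $1,160; Kowalski $1,010. Sum = $3,900.
Sum already equals the total — no adjustment.

Lindqvist: $1,730; Halvorsen: $1,160; Kowalski: $1,010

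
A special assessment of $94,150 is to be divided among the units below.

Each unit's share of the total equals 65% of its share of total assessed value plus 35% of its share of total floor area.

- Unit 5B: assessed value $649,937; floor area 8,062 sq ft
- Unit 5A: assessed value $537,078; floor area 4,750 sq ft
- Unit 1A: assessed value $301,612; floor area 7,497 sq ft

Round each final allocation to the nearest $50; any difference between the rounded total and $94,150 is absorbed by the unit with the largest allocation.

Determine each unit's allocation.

Unit 5B: $39,800 · Unit 5A: $29,800 · Unit 1A: $24,550

Totals — assessed value 1,488,627, floor area 20,309.
Composite weights (65% assessed value + 35% floor area): Unit 5B 0.4227; Unit 5A 0.3164; Unit 1A 0.2609.
Pro-rata amounts: Unit 5B 39,799.98; Unit 5A 29,786.44; Unit 1A 24,563.58.
Rounded to nearest $50: Unit 5B $39,800; Unit 5A $29,800; Unit 1A $24,550. Sum = $94,150.
Sum already equals the total — no adjustment.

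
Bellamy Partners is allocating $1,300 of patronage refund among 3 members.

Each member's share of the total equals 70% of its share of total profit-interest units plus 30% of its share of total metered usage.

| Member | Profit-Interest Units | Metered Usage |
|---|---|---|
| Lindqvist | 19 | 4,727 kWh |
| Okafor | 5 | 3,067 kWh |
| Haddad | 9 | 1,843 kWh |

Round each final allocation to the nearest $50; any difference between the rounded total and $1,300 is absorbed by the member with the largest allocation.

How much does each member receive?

Totals — profit-interest units 33, metered usage 9,637.
Blended shares (70% profit-interest units + 30% metered usage): Lindqvist 0.5502; Okafor 0.2015; Haddad 0.2483.
Unrounded shares: Lindqvist 715.24; Okafor 262.00; Haddad 322.77.
At nearest $50: Lindqvist $700; Okafor $250; Haddad $300. Sum = $1,250.
Difference $1,300 − $1,250 = +$50 applied to largest allocation (Lindqvist): Lindqvist becomes $750.

Lindqvist: $750; Okafor: $250; Haddad: $300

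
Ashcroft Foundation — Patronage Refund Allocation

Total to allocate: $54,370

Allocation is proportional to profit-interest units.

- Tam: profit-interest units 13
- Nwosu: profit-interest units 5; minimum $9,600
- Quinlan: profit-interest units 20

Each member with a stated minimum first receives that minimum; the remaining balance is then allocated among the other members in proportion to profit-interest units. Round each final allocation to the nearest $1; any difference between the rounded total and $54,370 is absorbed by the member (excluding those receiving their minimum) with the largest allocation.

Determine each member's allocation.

Tam: $17,637 | Nwosu: $9,600 | Quinlan: $27,133

Fund the minimums — Nwosu $9,600. Residual $44,770.
Residual split over remaining profit-interest units 33: Tam 17,636.67 → $17,637; Quinlan 27,133.33 → $27,133.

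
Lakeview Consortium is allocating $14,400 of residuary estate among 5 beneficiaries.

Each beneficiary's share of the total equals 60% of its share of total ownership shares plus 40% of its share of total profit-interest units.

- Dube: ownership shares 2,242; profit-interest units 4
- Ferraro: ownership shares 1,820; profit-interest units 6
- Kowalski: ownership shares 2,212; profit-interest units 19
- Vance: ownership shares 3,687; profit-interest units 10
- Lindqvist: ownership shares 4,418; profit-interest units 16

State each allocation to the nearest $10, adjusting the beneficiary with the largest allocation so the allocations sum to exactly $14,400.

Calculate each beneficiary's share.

Dube: $1,770; Ferraro: $1,720; Kowalski: $3,320; Vance: $3,260; Lindqvist: $4,330

Ownership shares total 14,379; profit-interest units total 55.
Blended shares (60% ownership shares + 40% profit-interest units): Dube 0.1226; Ferraro 0.1196; Kowalski 0.2305; Vance 0.2266; Lindqvist 0.3007.
Proportional shares: Dube 1,766.07; Ferraro 1,721.96; Kowalski 3,318.96; Vance 3,262.70; Lindqvist 4,330.31.
Rounded to nearest $10: Dube $1,770; Ferraro $1,720; Kowalski $3,320; Vance $3,260; Lindqvist $4,330. Sum = $14,400.
Rounded total matches; no reconciliation needed.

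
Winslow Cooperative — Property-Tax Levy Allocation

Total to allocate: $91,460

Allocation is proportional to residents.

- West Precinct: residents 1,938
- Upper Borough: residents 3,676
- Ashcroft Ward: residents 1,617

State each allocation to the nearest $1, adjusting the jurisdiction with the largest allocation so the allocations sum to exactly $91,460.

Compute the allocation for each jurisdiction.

Residents total: 7,231.
Unrounded shares: West Precinct 1,938/7,231 × $91,460 = 24,512.44; Upper Borough 3,676/7,231 × $91,460 = 46,495.22; Ashcroft Ward 1,617/7,231 × $91,460 = 20,452.33.
At nearest $1: West Precinct $24,512; Upper Borough $46,495; Ashcroft Ward $20,452. Sum = $91,459.
Difference $91,460 − $91,459 = +$1 applied to largest allocation (Upper Borough): Upper Borough becomes $46,496.

West Precinct: $24,512 · Upper Borough: $46,496 · Ashcroft Ward: $20,452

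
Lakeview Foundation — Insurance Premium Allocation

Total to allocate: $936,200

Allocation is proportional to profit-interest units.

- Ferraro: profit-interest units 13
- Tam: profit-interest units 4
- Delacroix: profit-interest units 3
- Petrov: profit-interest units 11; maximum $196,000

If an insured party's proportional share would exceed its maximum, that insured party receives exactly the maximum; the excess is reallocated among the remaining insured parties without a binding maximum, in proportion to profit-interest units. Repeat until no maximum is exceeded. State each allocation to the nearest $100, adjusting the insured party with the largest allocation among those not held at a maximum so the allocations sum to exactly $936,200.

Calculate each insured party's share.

Total profit-interest units = 31.
Unconstrained shares: Ferraro 392,600.00; Tam 120,800.00; Delacroix 90,600.00; Petrov 332,200.00.
Held at cap: Petrov ($196,000); residual $740,200 reallocated over remaining profit-interest units 20.
Redistributed shares: Ferraro 481,130.00 → $481,100; Tam 148,040.00 → $148,000; Delacroix 111,030.00 → $111,000.
Rounding difference +$100 applied to Ferraro → $481,200.

Ferraro: $481,200 · Tam: $148,000 · Delacroix: $111,000 · Petrov: $196,000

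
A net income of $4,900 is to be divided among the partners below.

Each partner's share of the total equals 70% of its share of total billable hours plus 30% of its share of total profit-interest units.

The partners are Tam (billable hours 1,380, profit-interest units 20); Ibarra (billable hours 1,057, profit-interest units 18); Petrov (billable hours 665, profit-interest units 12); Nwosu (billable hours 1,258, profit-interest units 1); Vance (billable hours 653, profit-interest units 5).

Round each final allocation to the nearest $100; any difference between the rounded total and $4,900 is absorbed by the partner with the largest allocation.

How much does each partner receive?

Tam: $1,400 · Ibarra: $1,200 · Petrov: $800 · Nwosu: $900 · Vance: $600

Totals — billable hours 5,013, profit-interest units 56.
Combined weights (70% billable hours + 30% profit-interest units): Tam 0.2998; Ibarra 0.2440; Petrov 0.1571; Nwosu 0.1810; Vance 0.1180.
Unrounded shares: Tam 1,469.23; Ibarra 1,195.72; Petrov 770.01; Nwosu 887.00; Vance 578.05.
At nearest $100: Tam $1,500; Ibarra $1,200; Petrov $800; Nwosu $900; Vance $600. Sum = $5,000.
Difference $4,900 − $5,000 = −$100 applied to largest allocation (Tam): Tam becomes $1,400.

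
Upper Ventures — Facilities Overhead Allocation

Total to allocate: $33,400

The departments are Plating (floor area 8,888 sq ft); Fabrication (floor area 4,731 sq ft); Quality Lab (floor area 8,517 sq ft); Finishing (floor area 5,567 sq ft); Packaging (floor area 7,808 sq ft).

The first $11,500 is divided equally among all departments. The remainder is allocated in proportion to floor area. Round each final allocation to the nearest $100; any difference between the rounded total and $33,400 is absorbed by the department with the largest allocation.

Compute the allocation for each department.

$11,500 shared equally gives $2,300 per department.
Remainder $21,900 by floor area (total 35,511): Plating 5,481.32 → $5,500; Fabrication 2,917.66 → $2,900; Quality Lab 5,252.52 → $5,300; Finishing 3,433.23 → $3,400; Packaging 4,815.27 → $4,800.
Totals: Plating $2,300 + $5,500 = $7,800; Fabrication $2,300 + $2,900 = $5,200; Quality Lab $2,300 + $5,300 = $7,600; Finishing $2,300 + $3,400 = $5,700; Packaging $2,300 + $4,800 = $7,100.

Plating: $7,800 · Fabrication: $5,200 · Quality Lab: $7,600 · Finishing: $5,700 · Packaging: $7,100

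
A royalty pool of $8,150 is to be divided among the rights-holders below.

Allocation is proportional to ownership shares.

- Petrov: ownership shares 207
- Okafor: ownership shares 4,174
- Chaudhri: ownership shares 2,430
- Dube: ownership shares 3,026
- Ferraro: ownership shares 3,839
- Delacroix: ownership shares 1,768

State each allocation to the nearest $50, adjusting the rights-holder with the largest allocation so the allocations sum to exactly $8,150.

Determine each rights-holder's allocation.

Petrov: $100 · Okafor: $2,150 · Chaudhri: $1,300 · Dube: $1,600 · Ferraro: $2,050 · Delacroix: $950

Sum of ownership shares: 15,444.
Raw shares: Petrov 207/15,444 × $8,150 = 109.24; Okafor 4,174/15,444 × $8,150 = 2,202.67; Chaudhri 2,430/15,444 × $8,150 = 1,282.34; Dube 3,026/15,444 × $8,150 = 1,596.86; Ferraro 3,839/15,444 × $8,150 = 2,025.89; Delacroix 1,768/15,444 × $8,150 = 933.00.
At nearest $50: Petrov $100; Okafor $2,200; Chaudhri $1,300; Dube $1,600; Ferraro $2,050; Delacroix $950. Sum = $8,200.
Difference $8,150 − $8,200 = −$50 applied to largest allocation (Okafor): Okafor becomes $2,150.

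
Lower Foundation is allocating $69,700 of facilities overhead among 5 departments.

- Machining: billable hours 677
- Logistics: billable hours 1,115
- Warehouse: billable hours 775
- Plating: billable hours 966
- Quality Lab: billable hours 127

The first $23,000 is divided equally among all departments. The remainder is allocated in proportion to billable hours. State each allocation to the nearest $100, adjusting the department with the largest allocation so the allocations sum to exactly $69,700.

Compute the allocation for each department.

Machining: $13,200 | Logistics: $18,900 | Warehouse: $14,500 | Plating: $16,900 | Quality Lab: $6,200

Equal tier: $23,000 ÷ 5 = $4,600 apiece.
Remainder $46,700 by billable hours (total 3,660): Machining 8,638.22 → $8,600; Logistics 14,226.91 → $14,200; Warehouse 9,888.66 → $9,900; Plating 12,325.74 → $12,300; Quality Lab 1,620.46 → $1,600.
Rounding difference +$100 on remainder applied to Logistics.
Totals: Machining $4,600 + $8,600 = $13,200; Logistics $4,600 + $14,300 = $18,900; Warehouse $4,600 + $9,900 = $14,500; Plating $4,600 + $12,300 = $16,900; Quality Lab $4,600 + $1,600 = $6,200.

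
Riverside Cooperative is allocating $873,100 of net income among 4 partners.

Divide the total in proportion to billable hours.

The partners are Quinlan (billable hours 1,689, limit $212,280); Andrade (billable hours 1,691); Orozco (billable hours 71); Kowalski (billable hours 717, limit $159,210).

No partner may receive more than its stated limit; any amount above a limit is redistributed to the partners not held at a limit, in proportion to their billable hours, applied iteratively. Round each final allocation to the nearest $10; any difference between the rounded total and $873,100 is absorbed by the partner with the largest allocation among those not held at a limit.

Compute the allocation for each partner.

Billable hours total: 4,168.
Unconstrained shares: Quinlan 353,806.60; Andrade 354,225.55; Orozco 14,872.86; Kowalski 150,194.99.
Cap binds for Quinlan ($212,280); balance $660,820 reallocated over remaining billable hours 2,479.
Cap binds for Kowalski ($159,210); balance $501,610 reallocated over remaining billable hours 1,762.
Shares after redistribution: Andrade 481,397.57 → $481,400; Orozco 20,212.43 → $20,210.

Quinlan: $212,280 · Andrade: $481,400 · Orozco: $20,210 · Kowalski: $159,210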